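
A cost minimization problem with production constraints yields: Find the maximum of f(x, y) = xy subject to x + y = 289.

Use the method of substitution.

Substitute y = 289 - x into f(x,y) = xy:
g(x) = x(289 - x) = 289x - x^2
g'(x) = 289 - 2x = 0  =>  x = 289/2
y = 289 - 289/2 = 289/2
Maximum value = (289/2) * (289/2) = 83521/4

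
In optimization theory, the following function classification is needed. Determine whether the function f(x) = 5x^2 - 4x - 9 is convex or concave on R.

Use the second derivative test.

f(x) = 5x^2 - 4x - 9
f'(x) = 10x - 4
f''(x) = 10
Since f''(x) = 10 > 0 for all x, f is convex on R.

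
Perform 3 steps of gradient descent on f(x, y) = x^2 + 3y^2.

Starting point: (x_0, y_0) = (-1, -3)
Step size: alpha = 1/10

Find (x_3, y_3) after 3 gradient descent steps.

f(x,y) = x^2 + 3y^2
grad_x = 2x + 0y, grad_y = 6y + 0x
Step 1: grad = (-2, -18), (-4/5, -6/5)
Step 2: grad = (-8/5, -36/5), (-16/25, -12/25)
Step 3: grad = (-32/25, -72/25), (-64/125, -24/125)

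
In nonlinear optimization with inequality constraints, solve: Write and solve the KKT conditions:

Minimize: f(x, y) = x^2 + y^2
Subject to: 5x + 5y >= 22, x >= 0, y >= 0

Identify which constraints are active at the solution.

KKT conditions for min x^2 + y^2 s.t. 5x + 5y >= 22, x >= 0, y >= 0:
Stationarity: 2x = mu*5 + mu_x, 2y = mu*5 + mu_y, with mu, mu_x, mu_y >= 0
Complementary slackness: mu*(5x + 5y - 22) = 0, mu_x*x = 0, mu_y*y = 0
(0, 0) is infeasible (5*0 + 5*0 < 22), so if mu = 0 stationarity would force x = mu_x/2 >= 0, y = mu_y/2 >= 0 with mu_x*x = mu_y*y = 0, i.e. x = y = 0: contradiction. Hence mu > 0 and 5x + 5y = 22 is active.
Try x > 0, y > 0 (so mu_x = mu_y = 0): x = 5*mu/2, y = 5*mu/2
Substitute: 5*(5*mu/2) + 5*(5*mu/2) = 22
  mu*50/2 = 22 => mu = 22/25
x* = 11/5 > 0, y* = 11/5 > 0, consistent with mu_x = mu_y = 0.
f is convex and the constraints are linear, so this KKT point is the global minimum.
f* = 242/25
Active constraints: 5x + 5y >= 22 (holds with equality, mu = 22/25 > 0); x >= 0 and y >= 0 are inactive (mu_x = mu_y = 0).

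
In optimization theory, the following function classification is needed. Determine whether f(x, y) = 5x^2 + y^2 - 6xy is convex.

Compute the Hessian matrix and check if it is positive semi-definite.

f(x,y) = 5x^2 + y^2 - 6xy
Hessian H = [[10, -6], [-6, 2]]
trace(H) = 12, det(H) = -16
Eigenvalues: (12 +/- sqrt(208)) / 2 = 13.21, -1.211
Since not both eigenvalues positive, f is neither convex nor concave.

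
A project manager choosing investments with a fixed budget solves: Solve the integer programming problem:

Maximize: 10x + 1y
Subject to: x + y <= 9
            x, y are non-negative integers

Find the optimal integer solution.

Objective: 10x + 1y, constraint: x + y <= 9
Coefficient of x is 10 >= coefficient of y is 1, so allocate the entire budget to x.
Optimal: x = 9, y = 0, value = 90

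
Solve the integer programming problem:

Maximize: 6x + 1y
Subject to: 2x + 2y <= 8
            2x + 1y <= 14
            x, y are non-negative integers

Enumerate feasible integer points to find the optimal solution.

Constraint 1: 2x + 2y <= 8
Constraint 2: 2x + 1y <= 14
Feasible x range (need y >= 0): 0 <= x <= min(8/2, 14/2) => x in {0, ..., 4}.
Enumerate feasible integer points row by row (the coefficient of y is 1 > 0, so for each x the largest feasible y gives the best value):
  x = 0: y <= min((8 - 2*0)/2, (14 - 2*0)/1) => y in {0, ..., 4}; best 6*0 + 1*4 = 4
  x = 1: y <= min((8 - 2*1)/2, (14 - 2*1)/1) => y in {0, ..., 3}; best 6*1 + 1*3 = 9
  x = 2: y <= min((8 - 2*2)/2, (14 - 2*2)/1) => y in {0, ..., 2}; best 6*2 + 1*2 = 14
  x = 3: y <= min((8 - 2*3)/2, (14 - 2*3)/1) => y in {0, ..., 1}; best 6*3 + 1*1 = 19
  x = 4: y <= min((8 - 2*4)/2, (14 - 2*4)/1) => y in {0}; best 6*4 + 1*0 = 24
The maximum 6x + 1y = 24 is achieved at x = 4, y = 0.
Check: 2*4 + 2*0 = 8 <= 8 and 2*4 + 1*0 = 8 <= 14.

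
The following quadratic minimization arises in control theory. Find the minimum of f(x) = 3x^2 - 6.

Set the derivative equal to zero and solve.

f(x) = 3x^2 - 6
f'(x) = 6x + (0) = 0
x = 0/6 = 0
f(0) = -6
Since f''(x) = 6 > 0, this is a minimum.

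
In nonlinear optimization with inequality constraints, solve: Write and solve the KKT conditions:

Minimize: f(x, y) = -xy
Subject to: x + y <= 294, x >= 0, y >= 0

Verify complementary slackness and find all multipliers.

Problem: min -xy s.t. x + y <= 294 (multiplier lambda), x >= 0 (mu_x), y >= 0 (mu_y)
KKT stationarity: -y + lambda - mu_x = 0, -x + lambda - mu_y = 0, with lambda, mu_x, mu_y >= 0
Complementary slackness: lambda*(x + y - 294) = 0, mu_x*x = 0, mu_y*y = 0
If lambda = 0: y = -mu_x <= 0 and x = -mu_y <= 0 force x = y = 0 with f = 0; but x = y = 147 is feasible with f = -21609 < 0, so this is not the minimum. Hence lambda > 0 and x + y = 294.
Try x > 0, y > 0 (so mu_x = mu_y = 0): y = lambda, x = lambda => x = y = lambda
x + y = 294 => 2*lambda = 294 => lambda = 147
x* = y* = 147 > 0, consistent with mu_x = mu_y = 0.
(Any feasible point with x = 0 or y = 0 has f = 0 > -21609, so the minimum is not on those boundaries.)
min(-xy) = -21609 (i.e. max xy = 21609)
Multipliers: lambda = 147, mu_x = 0, mu_y = 0
Complementary slackness: lambda*(x + y - 294) = 147*(147 + 147 - 294) = 0, mu_x*x = 0*147 = 0, mu_y*y = 0*147 = 0. Satisfied.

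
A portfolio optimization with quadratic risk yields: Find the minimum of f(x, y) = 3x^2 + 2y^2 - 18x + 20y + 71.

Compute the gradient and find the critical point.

f(x,y) = 3x^2 + 2y^2 - 18x + 20y + 71
df/dx = 6x + (-18) = 0  =>  x = 3
df/dy = 4y + (20) = 0  =>  y = -5
f(3, -5) = 3*(3)^2 + 2*(-5)^2 + -18*(3) + 20*(-5) + 71 = -6
Hessian is diagonal with entries 6, 4 > 0, so this is a minimum.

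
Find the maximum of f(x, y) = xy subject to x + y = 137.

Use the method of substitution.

Substitute y = 137 - x into f(x,y) = xy:
g(x) = x(137 - x) = 137x - x^2
g'(x) = 137 - 2x = 0  =>  x = 137/2
y = 137 - 137/2 = 137/2
Maximum value = (137/2) * (137/2) = 18769/4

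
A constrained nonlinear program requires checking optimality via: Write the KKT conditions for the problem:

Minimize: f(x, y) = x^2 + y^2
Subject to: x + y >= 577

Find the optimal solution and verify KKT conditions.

KKT conditions for min x^2 + y^2 s.t. x + y >= 577:
Stationarity: 2x = mu, 2y = mu
So x = y = mu/2.
Complementary slackness: mu*(x + y - 577) = 0
Primal feasibility: x + y >= 577; dual feasibility: mu >= 0
If mu = 0 then x = y = 0, but 0 + 0 < 577 is infeasible, so the constraint is active.
Constraint active: x + y = 2*(mu/2) = 577 => mu = 577
x = y = 577/2, f = 332929/2
Verify: stationarity 2*(577/2) = 577 = mu; primal 577/2 + 577/2 = 577 >= 577; dual mu = 577 >= 0; complementary slackness 577*(577 - 577) = 0. All KKT conditions hold.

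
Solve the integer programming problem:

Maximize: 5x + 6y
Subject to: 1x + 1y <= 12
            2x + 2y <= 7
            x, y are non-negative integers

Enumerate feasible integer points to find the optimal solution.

Constraint 1: 1x + 1y <= 12
Constraint 2: 2x + 2y <= 7
Feasible x range (need y >= 0): 0 <= x <= min(12/1, 7/2) => x in {0, ..., 3}.
Enumerate feasible integer points row by row (the coefficient of y is 6 > 0, so for each x the largest feasible y gives the best value):
  x = 0: y <= min((12 - 1*0)/1, (7 - 2*0)/2) => y in {0, ..., 3}; best 5*0 + 6*3 = 18
  x = 1: y <= min((12 - 1*1)/1, (7 - 2*1)/2) => y in {0, ..., 2}; best 5*1 + 6*2 = 17
  x = 2: y <= min((12 - 1*2)/1, (7 - 2*2)/2) => y in {0, ..., 1}; best 5*2 + 6*1 = 16
  x = 3: y <= min((12 - 1*3)/1, (7 - 2*3)/2) => y in {0}; best 5*3 + 6*0 = 15
The maximum 5x + 6y = 18 is achieved at x = 0, y = 3.
Check: 1*0 + 1*3 = 3 <= 12 and 2*0 + 2*3 = 6 <= 7.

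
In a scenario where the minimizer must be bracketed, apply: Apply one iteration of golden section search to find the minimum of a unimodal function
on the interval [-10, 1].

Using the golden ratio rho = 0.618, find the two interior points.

Golden section search on [-10, 1].
Golden ratio rho = 0.618 (approx).
Interior points:
  x_1 = -10 + (1-0.618)*11 = -5.7980
  x_2 = -10 + 0.618*11 = -3.2020
Compare f(x_1) and f(x_2) to determine which subinterval to keep.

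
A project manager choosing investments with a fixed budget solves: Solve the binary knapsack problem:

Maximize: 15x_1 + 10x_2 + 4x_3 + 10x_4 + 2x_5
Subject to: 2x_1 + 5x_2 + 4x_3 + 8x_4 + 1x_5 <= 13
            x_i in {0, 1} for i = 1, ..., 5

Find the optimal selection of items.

Items: item 1 (v=15, w=2), item 2 (v=10, w=5), item 3 (v=4, w=4), item 4 (v=10, w=8), item 5 (v=2, w=1)
Capacity: 13
Checking all 32 subsets (w = total weight, v = total value):
  {}: w = 0, v = 0
  {1}: w = 2, v = 15
  {2}: w = 5, v = 10
  {3}: w = 4, v = 4
  {4}: w = 8, v = 10
  {5}: w = 1, v = 2
  {1, 2}: w = 7, v = 25
  {1, 3}: w = 6, v = 19
  {1, 4}: w = 10, v = 25
  {1, 5}: w = 3, v = 17
  {2, 3}: w = 9, v = 14
  {2, 4}: w = 13, v = 20
  {2, 5}: w = 6, v = 12
  {3, 4}: w = 12, v = 14
  {3, 5}: w = 5, v = 6
  {4, 5}: w = 9, v = 12
  {1, 2, 3}: w = 11, v = 29
  {1, 2, 4}: w = 15 > 13, infeasible
  {1, 2, 5}: w = 8, v = 27
  {1, 3, 4}: w = 14 > 13, infeasible
  {1, 3, 5}: w = 7, v = 21
  {1, 4, 5}: w = 11, v = 27
  {2, 3, 4}: w = 17 > 13, infeasible
  {2, 3, 5}: w = 10, v = 16
  {2, 4, 5}: w = 14 > 13, infeasible
  {3, 4, 5}: w = 13, v = 16
  {1, 2, 3, 4}: w = 19 > 13, infeasible
  {1, 2, 3, 5}: w = 12, v = 31
  {1, 2, 4, 5}: w = 16 > 13, infeasible
  {1, 3, 4, 5}: w = 15 > 13, infeasible
  {2, 3, 4, 5}: w = 18 > 13, infeasible
  {1, 2, 3, 4, 5}: w = 20 > 13, infeasible
Best feasible subset: items [1, 2, 3, 5]
Total weight: 12 <= 13, total value: 31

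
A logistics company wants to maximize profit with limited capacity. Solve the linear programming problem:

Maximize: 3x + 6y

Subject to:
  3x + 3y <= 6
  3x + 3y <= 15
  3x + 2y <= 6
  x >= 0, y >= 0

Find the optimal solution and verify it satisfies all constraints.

Feasible vertices: (0, 0), (0, 2), (2, 0)
Objective 3x + 6y at each vertex:
  (0, 0): 0
  (0, 2): 12
  (2, 0): 6
Maximum is 12 at (0, 2).
Verify constraints at (x, y) = (0, 2):
  3*0 + 3*2 = 6 <= 6 (active)
  3*0 + 3*2 = 6 <= 15
  3*0 + 2*2 = 4 <= 6
  x = 0 >= 0, y = 2 >= 0. All constraints satisfied.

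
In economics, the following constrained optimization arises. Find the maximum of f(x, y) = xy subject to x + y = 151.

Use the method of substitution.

Substitute y = 151 - x into f(x,y) = xy:
g(x) = x(151 - x) = 151x - x^2
g'(x) = 151 - 2x = 0  =>  x = 151/2
y = 151 - 151/2 = 151/2
Maximum value = (151/2) * (151/2) = 22801/4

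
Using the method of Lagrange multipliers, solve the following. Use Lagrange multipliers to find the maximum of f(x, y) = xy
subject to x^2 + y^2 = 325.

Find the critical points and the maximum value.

Lagrange conditions: y = 2*lambda*x and x = 2*lambda*y
If x = 0 then y = 0, violating the constraint, so x, y != 0.
Dividing: y/x = x/y => x^2 = y^2 => y = x or y = -x
Constraint: 2x^2 = 325 => x^2 = 325/2 => x = +/-sqrt(325/2)
Critical points: (sqrt(325/2), sqrt(325/2)), (-sqrt(325/2), -sqrt(325/2)), (sqrt(325/2), -sqrt(325/2)), (-sqrt(325/2), sqrt(325/2))
  y = x:  xy = x^2 = 325/2  at (sqrt(325/2), sqrt(325/2)) and (-sqrt(325/2), -sqrt(325/2))
  y = -x: xy = -x^2 = -325/2 at (sqrt(325/2), -sqrt(325/2)) and (-sqrt(325/2), sqrt(325/2))
Maximum xy = 325/2 at (sqrt(325/2), sqrt(325/2)) and (-sqrt(325/2), -sqrt(325/2))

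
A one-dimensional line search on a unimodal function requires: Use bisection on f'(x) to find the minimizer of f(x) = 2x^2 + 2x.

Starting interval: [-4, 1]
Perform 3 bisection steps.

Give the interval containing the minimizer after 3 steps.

Finding critical point of f(x) = 2x^2 + 2x using bisection on f'(x) = 4x + 2.
f'(x) = 0 when x = -1/2.
Starting interval: [-4, 1]
Step 1: mid = -3/2, f'(mid) = -4, new interval = [-3/2, 1]
Step 2: mid = -1/4, f'(mid) = 1, new interval = [-3/2, -1/4]
Step 3: mid = -7/8, f'(mid) = -3/2, new interval = [-7/8, -1/4]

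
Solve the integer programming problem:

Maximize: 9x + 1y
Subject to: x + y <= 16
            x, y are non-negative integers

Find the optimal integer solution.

Objective: 9x + 1y, constraint: x + y <= 16
Coefficient of x is 9 >= coefficient of y is 1, so allocate the entire budget to x.
Optimal: x = 16, y = 0, value = 144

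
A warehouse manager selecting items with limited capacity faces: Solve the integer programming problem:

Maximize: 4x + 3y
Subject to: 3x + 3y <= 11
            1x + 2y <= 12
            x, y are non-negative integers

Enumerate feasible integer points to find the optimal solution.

Constraint 1: 3x + 3y <= 11
Constraint 2: 1x + 2y <= 12
Feasible x range (need y >= 0): 0 <= x <= min(11/3, 12/1) => x in {0, ..., 3}.
Enumerate feasible integer points row by row (the coefficient of y is 3 > 0, so for each x the largest feasible y gives the best value):
  x = 0: y <= min((11 - 3*0)/3, (12 - 1*0)/2) => y in {0, ..., 3}; best 4*0 + 3*3 = 9
  x = 1: y <= min((11 - 3*1)/3, (12 - 1*1)/2) => y in {0, ..., 2}; best 4*1 + 3*2 = 10
  x = 2: y <= min((11 - 3*2)/3, (12 - 1*2)/2) => y in {0, ..., 1}; best 4*2 + 3*1 = 11
  x = 3: y <= min((11 - 3*3)/3, (12 - 1*3)/2) => y in {0}; best 4*3 + 3*0 = 12
The maximum 4x + 3y = 12 is achieved at x = 3, y = 0.
Check: 3*3 + 3*0 = 9 <= 11 and 1*3 + 2*0 = 3 <= 12.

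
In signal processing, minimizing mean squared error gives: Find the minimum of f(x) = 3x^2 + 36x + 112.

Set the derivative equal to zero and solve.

f(x) = 3x^2 + 36x + 112
f'(x) = 6x + (36) = 0
x = -36/6 = -6
f(-6) = 4
Since f''(x) = 6 > 0, this is a minimum.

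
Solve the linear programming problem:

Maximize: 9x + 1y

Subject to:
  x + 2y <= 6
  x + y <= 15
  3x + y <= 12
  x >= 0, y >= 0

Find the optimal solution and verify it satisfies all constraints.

Feasible vertices: (0, 0), (0, 3), (18/5, 6/5), (4, 0)
Objective 9x + 1y at each vertex:
  (0, 0): 0
  (0, 3): 3
  (18/5, 6/5): 168/5
  (4, 0): 36
Maximum is 36 at (4, 0).
Verify constraints at (x, y) = (4, 0):
  1*4 + 2*0 = 4 <= 6
  1*4 + 1*0 = 4 <= 15
  3*4 + 1*0 = 12 <= 12 (active)
  x = 4 >= 0, y = 0 >= 0. All constraints satisfied.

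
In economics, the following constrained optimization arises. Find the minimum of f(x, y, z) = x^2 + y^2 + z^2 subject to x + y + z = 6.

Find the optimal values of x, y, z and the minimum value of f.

Using Lagrange multipliers on f = x^2 + y^2 + z^2 with constraint x + y + z = 6:
Conditions: 2*1*x = lambda, 2*1*y = lambda, 2*1*z = lambda
So x = lambda/2, y = lambda/2, z = lambda/2
Substituting into constraint: lambda * (3/2) = 6
lambda = 4
x = 2, y = 2, z = 2
Minimum value = 12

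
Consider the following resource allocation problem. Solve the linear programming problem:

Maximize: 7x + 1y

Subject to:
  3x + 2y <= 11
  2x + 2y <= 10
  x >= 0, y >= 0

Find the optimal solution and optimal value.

Feasible vertices: (0, 0), (0, 5), (1, 4), (11/3, 0)
Objective 7x + 1y at each:
  (0, 0): 0
  (0, 5): 5
  (1, 4): 11
  (11/3, 0): 77/3
Maximum is 77/3 at (11/3, 0).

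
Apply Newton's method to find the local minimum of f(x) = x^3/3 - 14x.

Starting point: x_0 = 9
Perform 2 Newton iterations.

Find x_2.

f(x) = x^3/3 - 14x
f'(x) = x^2 - 14, f''(x) = 2x
Newton update: x_{n+1} = x_n - (x_n^2 - 14)/(2*x_n)
Step 1: x_0 = 9, f'=67, f''=18, x_1 = 95/18
Step 2: x_1 = 95/18, f'=4489/324, f''=95/9, x_2 = 13561/3420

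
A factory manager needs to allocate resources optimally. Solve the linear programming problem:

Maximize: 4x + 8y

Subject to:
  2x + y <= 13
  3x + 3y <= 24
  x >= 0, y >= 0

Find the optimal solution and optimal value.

Feasible vertices: (0, 0), (0, 8), (5, 3), (13/2, 0)
Objective 4x + 8y at each:
  (0, 0): 0
  (0, 8): 64
  (5, 3): 44
  (13/2, 0): 26
Maximum is 64 at (0, 8).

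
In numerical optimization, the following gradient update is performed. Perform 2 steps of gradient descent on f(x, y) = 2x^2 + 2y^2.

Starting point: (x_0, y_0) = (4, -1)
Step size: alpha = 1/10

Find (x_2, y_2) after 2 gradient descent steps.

f(x,y) = 2x^2 + 2y^2
grad_x = 4x + 0y, grad_y = 4y + 0x
Step 1: grad = (16, -4), (12/5, -3/5)
Step 2: grad = (48/5, -12/5), (36/25, -9/25)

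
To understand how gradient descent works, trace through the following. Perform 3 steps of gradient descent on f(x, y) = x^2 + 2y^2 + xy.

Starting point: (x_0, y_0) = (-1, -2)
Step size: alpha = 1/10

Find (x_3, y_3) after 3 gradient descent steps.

f(x,y) = x^2 + 2y^2 + xy
grad_x = 2x + 1y, grad_y = 4y + 1x
Step 1: grad = (-4, -9), (-3/5, -11/10)
Step 2: grad = (-23/10, -5), (-37/100, -3/5)
Step 3: grad = (-67/50, -277/100), (-59/250, -323/1000)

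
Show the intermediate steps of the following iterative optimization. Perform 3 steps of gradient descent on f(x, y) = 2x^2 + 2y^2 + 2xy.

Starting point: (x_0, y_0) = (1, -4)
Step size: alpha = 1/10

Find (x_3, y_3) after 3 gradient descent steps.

f(x,y) = 2x^2 + 2y^2 + 2xy
grad_x = 4x + 2y, grad_y = 4y + 2x
Step 1: grad = (-4, -14), (7/5, -13/5)
Step 2: grad = (2/5, -38/5), (34/25, -46/25)
Step 3: grad = (44/25, -116/25), (148/125, -172/125)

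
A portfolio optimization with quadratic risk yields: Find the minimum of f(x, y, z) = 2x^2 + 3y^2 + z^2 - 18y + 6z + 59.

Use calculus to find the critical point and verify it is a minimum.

f(x,y,z) = 2x^2 + 3y^2 + z^2 - 18y + 6z + 59
df/dx = 4x + (0) = 0 => x = 0
df/dy = 6y + (-18) = 0 => y = 3
df/dz = 2z + (6) = 0 => z = -3
f(0,3,-3) = 2*(0)^2 + 3*(3)^2 + 1*(-3)^2 + -18*(3) + 6*(-3) + 59 = 23
Hessian is diagonal with entries 4, 6, 2 > 0, confirmed minimum.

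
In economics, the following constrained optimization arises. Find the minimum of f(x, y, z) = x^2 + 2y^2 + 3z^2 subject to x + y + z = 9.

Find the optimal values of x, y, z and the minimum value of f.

Using Lagrange multipliers on f = x^2 + 2y^2 + 3z^2 with constraint x + y + z = 9:
Conditions: 2*1*x = lambda, 2*2*y = lambda, 2*3*z = lambda
So x = lambda/2, y = lambda/4, z = lambda/6
Substituting into constraint: lambda * (11/12) = 9
lambda = 108/11
x = 54/11, y = 27/11, z = 18/11
Minimum value = 486/11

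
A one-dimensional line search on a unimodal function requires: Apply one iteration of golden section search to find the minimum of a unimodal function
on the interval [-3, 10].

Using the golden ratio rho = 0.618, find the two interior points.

Golden section search on [-3, 10].
Golden ratio rho = 0.618 (approx).
Interior points:
  x_1 = -3 + (1-0.618)*13 = 1.9660
  x_2 = -3 + 0.618*13 = 5.0340
Compare f(x_1) and f(x_2) to determine which subinterval to keep.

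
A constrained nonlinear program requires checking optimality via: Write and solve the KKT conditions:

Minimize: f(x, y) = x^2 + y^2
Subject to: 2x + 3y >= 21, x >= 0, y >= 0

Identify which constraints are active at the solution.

KKT conditions for min x^2 + y^2 s.t. 2x + 3y >= 21, x >= 0, y >= 0:
Stationarity: 2x = mu*2 + mu_x, 2y = mu*3 + mu_y, with mu, mu_x, mu_y >= 0
Complementary slackness: mu*(2x + 3y - 21) = 0, mu_x*x = 0, mu_y*y = 0
(0, 0) is infeasible (2*0 + 3*0 < 21), so if mu = 0 stationarity would force x = mu_x/2 >= 0, y = mu_y/2 >= 0 with mu_x*x = mu_y*y = 0, i.e. x = y = 0: contradiction. Hence mu > 0 and 2x + 3y = 21 is active.
Try x > 0, y > 0 (so mu_x = mu_y = 0): x = 2*mu/2, y = 3*mu/2
Substitute: 2*(2*mu/2) + 3*(3*mu/2) = 21
  mu*13/2 = 21 => mu = 42/13
x* = 42/13 > 0, y* = 63/13 > 0, consistent with mu_x = mu_y = 0.
f is convex and the constraints are linear, so this KKT point is the global minimum.
f* = 441/13
Active constraints: 2x + 3y >= 21 (holds with equality, mu = 42/13 > 0); x >= 0 and y >= 0 are inactive (mu_x = mu_y = 0).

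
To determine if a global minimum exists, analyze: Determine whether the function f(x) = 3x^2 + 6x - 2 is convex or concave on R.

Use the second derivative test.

f(x) = 3x^2 + 6x - 2
f'(x) = 6x + 6
f''(x) = 6
Since f''(x) = 6 > 0 for all x, f is convex on R.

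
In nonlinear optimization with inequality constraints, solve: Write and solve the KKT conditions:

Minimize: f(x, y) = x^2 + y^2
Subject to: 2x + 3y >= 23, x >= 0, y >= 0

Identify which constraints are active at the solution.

KKT conditions for min x^2 + y^2 s.t. 2x + 3y >= 23, x >= 0, y >= 0:
Stationarity: 2x = mu*2 + mu_x, 2y = mu*3 + mu_y, with mu, mu_x, mu_y >= 0
Complementary slackness: mu*(2x + 3y - 23) = 0, mu_x*x = 0, mu_y*y = 0
(0, 0) is infeasible (2*0 + 3*0 < 23), so if mu = 0 stationarity would force x = mu_x/2 >= 0, y = mu_y/2 >= 0 with mu_x*x = mu_y*y = 0, i.e. x = y = 0: contradiction. Hence mu > 0 and 2x + 3y = 23 is active.
Try x > 0, y > 0 (so mu_x = mu_y = 0): x = 2*mu/2, y = 3*mu/2
Substitute: 2*(2*mu/2) + 3*(3*mu/2) = 23
  mu*13/2 = 23 => mu = 46/13
x* = 46/13 > 0, y* = 69/13 > 0, consistent with mu_x = mu_y = 0.
f is convex and the constraints are linear, so this KKT point is the global minimum.
f* = 529/13
Active constraints: 2x + 3y >= 23 (holds with equality, mu = 46/13 > 0); x >= 0 and y >= 0 are inactive (mu_x = mu_y = 0).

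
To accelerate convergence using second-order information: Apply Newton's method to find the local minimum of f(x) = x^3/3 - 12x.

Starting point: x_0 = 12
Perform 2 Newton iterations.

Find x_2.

f(x) = x^3/3 - 12x
f'(x) = x^2 - 12, f''(x) = 2x
Newton update: x_{n+1} = x_n - (x_n^2 - 12)/(2*x_n)
Step 1: x_0 = 12, f'=132, f''=24, x_1 = 13/2
Step 2: x_1 = 13/2, f'=121/4, f''=13, x_2 = 217/52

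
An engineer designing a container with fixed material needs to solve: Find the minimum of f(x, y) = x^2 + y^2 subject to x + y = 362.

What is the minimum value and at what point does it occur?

Substitute y = 362 - x into f(x,y) = x^2 + y^2:
g(x) = x^2 + (362 - x)^2 = 2x^2 - 724x + 131044
g'(x) = 4x - 724 = 0  =>  x = 181
y = 362 - 181 = 181
Minimum value = 181^2 + 181^2 = 65522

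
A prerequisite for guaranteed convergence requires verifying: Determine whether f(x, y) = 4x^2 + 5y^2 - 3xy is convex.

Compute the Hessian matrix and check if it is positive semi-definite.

f(x,y) = 4x^2 + 5y^2 - 3xy
Hessian H = [[8, -3], [-3, 10]]
trace(H) = 18, det(H) = 71
Eigenvalues: (18 +/- sqrt(40)) / 2 = 12.16, 5.838
Since both eigenvalues > 0, f is convex.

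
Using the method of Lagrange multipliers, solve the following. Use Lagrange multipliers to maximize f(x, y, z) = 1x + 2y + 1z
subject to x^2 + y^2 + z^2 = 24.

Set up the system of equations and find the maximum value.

Lagrange conditions: 1 = 2*lambda*x, 2 = 2*lambda*y, 1 = 2*lambda*z
So x:1 = y:2 = z:1, i.e. x = 1t, y = 2t, z = 1t
Constraint: t^2*(1^2 + 2^2 + 1^2) = 24
  t^2 * 6 = 24  =>  t = sqrt(4)
Maximum = 1*1t + 2*2t + 1*1t = 6*sqrt(4) = 12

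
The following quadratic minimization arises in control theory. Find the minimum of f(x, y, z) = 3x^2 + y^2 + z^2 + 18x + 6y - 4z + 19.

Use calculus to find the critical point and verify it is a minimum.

f(x,y,z) = 3x^2 + y^2 + z^2 + 18x + 6y - 4z + 19
df/dx = 6x + (18) = 0 => x = -3
df/dy = 2y + (6) = 0 => y = -3
df/dz = 2z + (-4) = 0 => z = 2
f(-3,-3,2) = 3*(-3)^2 + 1*(-3)^2 + 1*(2)^2 + 18*(-3) + 6*(-3) + -4*(2) + 19 = -21
Hessian is diagonal with entries 6, 2, 2 > 0, confirmed minimum.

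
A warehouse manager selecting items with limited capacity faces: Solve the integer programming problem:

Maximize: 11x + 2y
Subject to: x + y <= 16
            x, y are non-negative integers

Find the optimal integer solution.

Objective: 11x + 2y, constraint: x + y <= 16
Coefficient of x is 11 >= coefficient of y is 2, so allocate the entire budget to x.
Optimal: x = 16, y = 0, value = 176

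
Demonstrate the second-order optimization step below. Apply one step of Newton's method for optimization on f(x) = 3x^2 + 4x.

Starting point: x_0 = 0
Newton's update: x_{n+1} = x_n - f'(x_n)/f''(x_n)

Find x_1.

f(x) = 3x^2 + 4x
f'(x) = 6x + (4), f''(x) = 6
Newton step: x_1 = x_0 - f'(x_0)/f''(x_0)
f'(0) = 4
x_1 = 0 - 4/6 = -2/3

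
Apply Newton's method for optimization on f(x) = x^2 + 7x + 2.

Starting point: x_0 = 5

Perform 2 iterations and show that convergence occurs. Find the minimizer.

f(x) = x^2 + 7x + 2, f'(x) = 2x + (7), f''(x) = 2
Step 1: f'(5) = 17, x_1 = 5 - 17/2 = -7/2
Step 2: f'(-7/2) = 0, x_2 = -7/2 (converged)
Newton's method converges in 1 step for quadratics.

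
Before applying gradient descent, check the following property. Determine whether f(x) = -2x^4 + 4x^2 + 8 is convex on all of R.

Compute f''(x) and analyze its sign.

f(x) = -2x^4 + 4x^2 + 8
f'(x) = -8x^3 + 8x
f''(x) = -24x^2 + 8
f''(x) = -24x^2 + 8 -> -inf as |x| -> inf
Therefore, f is not globally convex on R.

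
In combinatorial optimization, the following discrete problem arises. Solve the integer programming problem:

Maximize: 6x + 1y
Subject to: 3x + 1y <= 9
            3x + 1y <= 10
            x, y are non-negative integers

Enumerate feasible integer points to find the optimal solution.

Constraint 1: 3x + 1y <= 9
Constraint 2: 3x + 1y <= 10
Feasible x range (need y >= 0): 0 <= x <= min(9/3, 10/3) => x in {0, ..., 3}.
Enumerate feasible integer points row by row (the coefficient of y is 1 > 0, so for each x the largest feasible y gives the best value):
  x = 0: y <= min((9 - 3*0)/1, (10 - 3*0)/1) => y in {0, ..., 9}; best 6*0 + 1*9 = 9
  x = 1: y <= min((9 - 3*1)/1, (10 - 3*1)/1) => y in {0, ..., 6}; best 6*1 + 1*6 = 12
  x = 2: y <= min((9 - 3*2)/1, (10 - 3*2)/1) => y in {0, ..., 3}; best 6*2 + 1*3 = 15
  x = 3: y <= min((9 - 3*3)/1, (10 - 3*3)/1) => y in {0}; best 6*3 + 1*0 = 18
The maximum 6x + 1y = 18 is achieved at x = 3, y = 0.
Check: 3*3 + 1*0 = 9 <= 9 and 3*3 + 1*0 = 9 <= 10.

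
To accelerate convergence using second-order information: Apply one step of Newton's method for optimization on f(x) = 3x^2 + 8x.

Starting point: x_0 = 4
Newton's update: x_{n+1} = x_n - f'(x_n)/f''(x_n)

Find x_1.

f(x) = 3x^2 + 8x
f'(x) = 6x + (8), f''(x) = 6
Newton step: x_1 = x_0 - f'(x_0)/f''(x_0)
f'(4) = 32
x_1 = 4 - 32/6 = -4/3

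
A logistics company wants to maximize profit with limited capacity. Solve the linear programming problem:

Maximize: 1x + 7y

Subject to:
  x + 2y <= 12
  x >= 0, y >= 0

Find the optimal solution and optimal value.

The feasible region has vertices at [(0, 0), (12, 0), (0, 6)].
Checking objective 1x + 7y at each vertex:
  (0, 0): 1*0 + 7*0 = 0
  (12, 0): 1*12 + 7*0 = 12
  (0, 6): 1*0 + 7*6 = 42
Maximum is 42 at (0, 6).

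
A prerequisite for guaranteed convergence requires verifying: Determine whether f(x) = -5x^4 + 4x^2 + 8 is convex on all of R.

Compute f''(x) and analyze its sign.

f(x) = -5x^4 + 4x^2 + 8
f'(x) = -20x^3 + 8x
f''(x) = -60x^2 + 8
f''(x) = -60x^2 + 8 -> -inf as |x| -> inf
Therefore, f is not globally convex on R.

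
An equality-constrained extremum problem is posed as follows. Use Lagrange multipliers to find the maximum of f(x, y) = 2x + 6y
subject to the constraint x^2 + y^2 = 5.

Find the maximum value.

Set up Lagrange conditions: grad f = lambda * grad g
  2 = 2*lambda*x
  6 = 2*lambda*y
From these: x/y = 2/6, so x = 2t, y = 6t for some t.
Substitute into constraint: (2t)^2 + (6t)^2 = 5
  t^2 * 40 = 5
  t = sqrt(5/40)
Maximum = 2*x + 6*y = (2^2 + 6^2)*t = 40 * sqrt(5/40) = sqrt(200)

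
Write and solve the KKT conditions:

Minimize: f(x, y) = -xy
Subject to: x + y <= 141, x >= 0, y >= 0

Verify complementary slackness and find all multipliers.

Problem: min -xy s.t. x + y <= 141 (multiplier lambda), x >= 0 (mu_x), y >= 0 (mu_y)
KKT stationarity: -y + lambda - mu_x = 0, -x + lambda - mu_y = 0, with lambda, mu_x, mu_y >= 0
Complementary slackness: lambda*(x + y - 141) = 0, mu_x*x = 0, mu_y*y = 0
If lambda = 0: y = -mu_x <= 0 and x = -mu_y <= 0 force x = y = 0 with f = 0; but x = y = 141/2 is feasible with f = -19881/4 < 0, so this is not the minimum. Hence lambda > 0 and x + y = 141.
Try x > 0, y > 0 (so mu_x = mu_y = 0): y = lambda, x = lambda => x = y = lambda
x + y = 141 => 2*lambda = 141 => lambda = 141/2
x* = y* = 141/2 > 0, consistent with mu_x = mu_y = 0.
(Any feasible point with x = 0 or y = 0 has f = 0 > -19881/4, so the minimum is not on those boundaries.)
min(-xy) = -19881/4 (i.e. max xy = 19881/4)
Multipliers: lambda = 141/2, mu_x = 0, mu_y = 0
Complementary slackness: lambda*(x + y - 141) = 141/2*(141/2 + 141/2 - 141) = 0, mu_x*x = 0*141/2 = 0, mu_y*y = 0*141/2 = 0. Satisfied.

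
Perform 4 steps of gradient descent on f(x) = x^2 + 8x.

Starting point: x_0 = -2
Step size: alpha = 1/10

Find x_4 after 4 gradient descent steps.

f(x) = x^2 + 8x, f'(x) = 2x + (8)
Step 1: f'(-2) = 4, x_1 = -2 - 1/10 * 4 = -12/5
Step 2: f'(-12/5) = 16/5, x_2 = -12/5 - 1/10 * 16/5 = -68/25
Step 3: f'(-68/25) = 64/25, x_3 = -68/25 - 1/10 * 64/25 = -372/125
Step 4: f'(-372/125) = 256/125, x_4 = -372/125 - 1/10 * 256/125 = -1988/625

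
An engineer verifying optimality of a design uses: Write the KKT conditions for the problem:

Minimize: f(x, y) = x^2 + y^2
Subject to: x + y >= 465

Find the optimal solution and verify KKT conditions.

KKT conditions for min x^2 + y^2 s.t. x + y >= 465:
Stationarity: 2x = mu, 2y = mu
So x = y = mu/2.
Complementary slackness: mu*(x + y - 465) = 0
Primal feasibility: x + y >= 465; dual feasibility: mu >= 0
If mu = 0 then x = y = 0, but 0 + 0 < 465 is infeasible, so the constraint is active.
Constraint active: x + y = 2*(mu/2) = 465 => mu = 465
x = y = 465/2, f = 216225/2
Verify: stationarity 2*(465/2) = 465 = mu; primal 465/2 + 465/2 = 465 >= 465; dual mu = 465 >= 0; complementary slackness 465*(465 - 465) = 0. All KKT conditions hold.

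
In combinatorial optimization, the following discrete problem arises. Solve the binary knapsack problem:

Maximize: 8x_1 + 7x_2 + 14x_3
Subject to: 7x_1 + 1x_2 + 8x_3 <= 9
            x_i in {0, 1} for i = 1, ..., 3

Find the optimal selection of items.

Items: item 1 (v=8, w=7), item 2 (v=7, w=1), item 3 (v=14, w=8)
Capacity: 9
Checking all 8 subsets (w = total weight, v = total value):
  {}: w = 0, v = 0
  {1}: w = 7, v = 8
  {2}: w = 1, v = 7
  {3}: w = 8, v = 14
  {1, 2}: w = 8, v = 15
  {1, 3}: w = 15 > 9, infeasible
  {2, 3}: w = 9, v = 21
  {1, 2, 3}: w = 16 > 9, infeasible
Best feasible subset: items [2, 3]
Total weight: 9 <= 9, total value: 21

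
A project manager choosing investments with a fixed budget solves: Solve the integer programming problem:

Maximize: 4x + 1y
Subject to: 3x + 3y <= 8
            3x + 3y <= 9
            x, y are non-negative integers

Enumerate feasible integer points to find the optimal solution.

Constraint 1: 3x + 3y <= 8
Constraint 2: 3x + 3y <= 9
Feasible x range (need y >= 0): 0 <= x <= min(8/3, 9/3) => x in {0, ..., 2}.
Enumerate feasible integer points row by row (the coefficient of y is 1 > 0, so for each x the largest feasible y gives the best value):
  x = 0: y <= min((8 - 3*0)/3, (9 - 3*0)/3) => y in {0, ..., 2}; best 4*0 + 1*2 = 2
  x = 1: y <= min((8 - 3*1)/3, (9 - 3*1)/3) => y in {0, ..., 1}; best 4*1 + 1*1 = 5
  x = 2: y <= min((8 - 3*2)/3, (9 - 3*2)/3) => y in {0}; best 4*2 + 1*0 = 8
The maximum 4x + 1y = 8 is achieved at x = 2, y = 0.
Check: 3*2 + 3*0 = 6 <= 8 and 3*2 + 3*0 = 6 <= 9.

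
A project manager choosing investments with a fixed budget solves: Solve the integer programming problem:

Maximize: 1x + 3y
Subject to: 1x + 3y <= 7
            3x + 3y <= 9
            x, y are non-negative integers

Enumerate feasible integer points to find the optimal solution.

Constraint 1: 1x + 3y <= 7
Constraint 2: 3x + 3y <= 9
Feasible x range (need y >= 0): 0 <= x <= min(7/1, 9/3) => x in {0, ..., 3}.
Enumerate feasible integer points row by row (the coefficient of y is 3 > 0, so for each x the largest feasible y gives the best value):
  x = 0: y <= min((7 - 1*0)/3, (9 - 3*0)/3) => y in {0, ..., 2}; best 1*0 + 3*2 = 6
  x = 1: y <= min((7 - 1*1)/3, (9 - 3*1)/3) => y in {0, ..., 2}; best 1*1 + 3*2 = 7
  x = 2: y <= min((7 - 1*2)/3, (9 - 3*2)/3) => y in {0, ..., 1}; best 1*2 + 3*1 = 5
  x = 3: y <= min((7 - 1*3)/3, (9 - 3*3)/3) => y in {0}; best 1*3 + 3*0 = 3
The maximum 1x + 3y = 7 is achieved at x = 1, y = 2.
Check: 1*1 + 3*2 = 7 <= 7 and 3*1 + 3*2 = 9 <= 9.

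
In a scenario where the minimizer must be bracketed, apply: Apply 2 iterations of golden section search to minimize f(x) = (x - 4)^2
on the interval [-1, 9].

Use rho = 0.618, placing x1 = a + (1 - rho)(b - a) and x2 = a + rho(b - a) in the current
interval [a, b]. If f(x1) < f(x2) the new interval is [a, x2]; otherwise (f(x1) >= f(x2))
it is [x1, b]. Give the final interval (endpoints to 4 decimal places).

Golden section search for min of f(x) = (x - 4)^2 on [-1, 9].
Each step: x1 = a + (1 - rho)(b - a), x2 = a + rho(b - a); if f(x1) < f(x2) keep [a, x2], otherwise keep [x1, b].
Step 1: [-1.0000, 9.0000], x1=2.8200 (f=1.3924), x2=5.1800 (f=1.3924); f(x1) = f(x2) (tie, not '<') => keep [2.8200, 9.0000]
Step 2: [2.8200, 9.0000], x1=5.1808 (f=1.3942), x2=6.6392 (f=6.9656); f(x1) < f(x2) => keep [2.8200, 6.6392]
Final interval: [2.8200, 6.6392]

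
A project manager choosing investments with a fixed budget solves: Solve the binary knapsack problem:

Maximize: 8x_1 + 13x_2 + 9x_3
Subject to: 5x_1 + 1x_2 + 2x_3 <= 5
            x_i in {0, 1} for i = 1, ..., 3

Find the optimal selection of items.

Items: item 1 (v=8, w=5), item 2 (v=13, w=1), item 3 (v=9, w=2)
Capacity: 5
Checking all 8 subsets (w = total weight, v = total value):
  {}: w = 0, v = 0
  {1}: w = 5, v = 8
  {2}: w = 1, v = 13
  {3}: w = 2, v = 9
  {1, 2}: w = 6 > 5, infeasible
  {1, 3}: w = 7 > 5, infeasible
  {2, 3}: w = 3, v = 22
  {1, 2, 3}: w = 8 > 5, infeasible
Best feasible subset: items [2, 3]
Total weight: 3 <= 5, total value: 22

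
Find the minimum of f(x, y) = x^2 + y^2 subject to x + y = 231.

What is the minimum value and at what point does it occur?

Substitute y = 231 - x into f(x,y) = x^2 + y^2:
g(x) = x^2 + (231 - x)^2 = 2x^2 - 462x + 53361
g'(x) = 4x - 462 = 0  =>  x = 231/2
y = 231 - 231/2 = 231/2
Minimum value = (231/2)^2 + (231/2)^2 = 53361/2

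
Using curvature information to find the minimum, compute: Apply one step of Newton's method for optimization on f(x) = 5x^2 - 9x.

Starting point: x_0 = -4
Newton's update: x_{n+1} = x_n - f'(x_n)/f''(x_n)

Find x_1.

f(x) = 5x^2 - 9x
f'(x) = 10x + (-9), f''(x) = 10
Newton step: x_1 = x_0 - f'(x_0)/f''(x_0)
f'(-4) = -49
x_1 = -4 - -49/10 = 9/10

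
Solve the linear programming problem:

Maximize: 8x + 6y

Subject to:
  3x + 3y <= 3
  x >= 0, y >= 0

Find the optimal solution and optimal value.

The feasible region has vertices at [(0, 0), (1, 0), (0, 1)].
Checking objective 8x + 6y at each vertex:
  (0, 0): 8*0 + 6*0 = 0
  (1, 0): 8*1 + 6*0 = 8
  (0, 1): 8*0 + 6*1 = 6
Maximum is 8 at (1, 0).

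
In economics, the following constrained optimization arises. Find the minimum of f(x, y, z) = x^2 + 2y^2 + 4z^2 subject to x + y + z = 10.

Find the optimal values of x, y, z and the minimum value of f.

Using Lagrange multipliers on f = x^2 + 2y^2 + 4z^2 with constraint x + y + z = 10:
Conditions: 2*1*x = lambda, 2*2*y = lambda, 2*4*z = lambda
So x = lambda/2, y = lambda/4, z = lambda/8
Substituting into constraint: lambda * (7/8) = 10
lambda = 80/7
x = 40/7, y = 20/7, z = 10/7
Minimum value = 400/7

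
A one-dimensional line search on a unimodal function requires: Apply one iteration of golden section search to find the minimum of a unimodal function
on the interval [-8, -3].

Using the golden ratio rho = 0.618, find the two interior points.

Golden section search on [-8, -3].
Golden ratio rho = 0.618 (approx).
Interior points:
  x_1 = -8 + (1-0.618)*5 = -6.0900
  x_2 = -8 + 0.618*5 = -4.9100
Compare f(x_1) and f(x_2) to determine which subinterval to keep.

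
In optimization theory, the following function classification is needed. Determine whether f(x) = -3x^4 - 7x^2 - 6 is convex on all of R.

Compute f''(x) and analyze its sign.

f(x) = -3x^4 - 7x^2 - 6
f'(x) = -12x^3 + -14x
f''(x) = -36x^2 + -14
f''(x) = -36x^2 + -14 <= -14 < 0 for all x
Therefore, f is concave on R.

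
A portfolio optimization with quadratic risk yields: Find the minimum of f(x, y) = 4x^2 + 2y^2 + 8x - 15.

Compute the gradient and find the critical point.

f(x,y) = 4x^2 + 2y^2 + 8x - 15
df/dx = 8x + (8) = 0  =>  x = -1
df/dy = 4y + (0) = 0  =>  y = 0
f(-1, 0) = 4*(-1)^2 + 2*(0)^2 + 8*(-1) + -15 = -19
Hessian is diagonal with entries 8, 4 > 0, so this is a minimum.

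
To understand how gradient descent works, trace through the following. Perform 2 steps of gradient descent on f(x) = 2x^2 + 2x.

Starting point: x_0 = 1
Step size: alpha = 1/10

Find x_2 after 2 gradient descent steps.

f(x) = 2x^2 + 2x, f'(x) = 4x + (2)
Step 1: f'(1) = 6, x_1 = 1 - 1/10 * 6 = 2/5
Step 2: f'(2/5) = 18/5, x_2 = 2/5 - 1/10 * 18/5 = 1/25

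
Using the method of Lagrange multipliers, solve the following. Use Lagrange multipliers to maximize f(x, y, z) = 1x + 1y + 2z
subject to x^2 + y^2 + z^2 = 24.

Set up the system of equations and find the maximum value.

Lagrange conditions: 1 = 2*lambda*x, 1 = 2*lambda*y, 2 = 2*lambda*z
So x:1 = y:1 = z:2, i.e. x = 1t, y = 1t, z = 2t
Constraint: t^2*(1^2 + 1^2 + 2^2) = 24
  t^2 * 6 = 24  =>  t = sqrt(4)
Maximum = 1*1t + 1*1t + 2*2t = 6*sqrt(4) = 12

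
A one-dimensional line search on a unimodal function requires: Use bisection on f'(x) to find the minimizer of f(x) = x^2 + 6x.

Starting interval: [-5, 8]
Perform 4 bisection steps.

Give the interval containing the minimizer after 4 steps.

Finding critical point of f(x) = x^2 + 6x using bisection on f'(x) = 2x + 6.
f'(x) = 0 when x = -3.
Starting interval: [-5, 8]
Step 1: mid = 3/2, f'(mid) = 9, new interval = [-5, 3/2]
Step 2: mid = -7/4, f'(mid) = 5/2, new interval = [-5, -7/4]
Step 3: mid = -27/8, f'(mid) = -3/4, new interval = [-27/8, -7/4]
Step 4: mid = -41/16, f'(mid) = 7/8, new interval = [-27/8, -41/16]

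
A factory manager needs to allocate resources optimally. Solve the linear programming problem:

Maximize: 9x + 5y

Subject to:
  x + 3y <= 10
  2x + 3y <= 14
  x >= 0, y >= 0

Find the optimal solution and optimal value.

Feasible vertices: (0, 0), (0, 10/3), (4, 2), (7, 0)
Objective 9x + 5y at each:
  (0, 0): 0
  (0, 10/3): 50/3
  (4, 2): 46
  (7, 0): 63
Maximum is 63 at (7, 0).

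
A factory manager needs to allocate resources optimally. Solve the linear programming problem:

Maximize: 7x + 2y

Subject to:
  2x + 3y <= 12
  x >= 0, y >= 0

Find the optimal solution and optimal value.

The feasible region has vertices at [(0, 0), (6, 0), (0, 4)].
Checking objective 7x + 2y at each vertex:
  (0, 0): 7*0 + 2*0 = 0
  (6, 0): 7*6 + 2*0 = 42
  (0, 4): 7*0 + 2*4 = 8
Maximum is 42 at (6, 0).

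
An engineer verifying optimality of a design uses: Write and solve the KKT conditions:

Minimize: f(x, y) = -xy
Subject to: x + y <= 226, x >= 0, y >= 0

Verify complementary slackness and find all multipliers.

Problem: min -xy s.t. x + y <= 226 (multiplier lambda), x >= 0 (mu_x), y >= 0 (mu_y)
KKT stationarity: -y + lambda - mu_x = 0, -x + lambda - mu_y = 0, with lambda, mu_x, mu_y >= 0
Complementary slackness: lambda*(x + y - 226) = 0, mu_x*x = 0, mu_y*y = 0
If lambda = 0: y = -mu_x <= 0 and x = -mu_y <= 0 force x = y = 0 with f = 0; but x = y = 113 is feasible with f = -12769 < 0, so this is not the minimum. Hence lambda > 0 and x + y = 226.
Try x > 0, y > 0 (so mu_x = mu_y = 0): y = lambda, x = lambda => x = y = lambda
x + y = 226 => 2*lambda = 226 => lambda = 113
x* = y* = 113 > 0, consistent with mu_x = mu_y = 0.
(Any feasible point with x = 0 or y = 0 has f = 0 > -12769, so the minimum is not on those boundaries.)
min(-xy) = -12769 (i.e. max xy = 12769)
Multipliers: lambda = 113, mu_x = 0, mu_y = 0
Complementary slackness: lambda*(x + y - 226) = 113*(113 + 113 - 226) = 0, mu_x*x = 0*113 = 0, mu_y*y = 0*113 = 0. Satisfied.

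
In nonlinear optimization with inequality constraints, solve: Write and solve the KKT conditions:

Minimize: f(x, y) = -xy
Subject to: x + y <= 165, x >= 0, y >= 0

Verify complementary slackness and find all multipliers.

Problem: min -xy s.t. x + y <= 165 (multiplier lambda), x >= 0 (mu_x), y >= 0 (mu_y)
KKT stationarity: -y + lambda - mu_x = 0, -x + lambda - mu_y = 0, with lambda, mu_x, mu_y >= 0
Complementary slackness: lambda*(x + y - 165) = 0, mu_x*x = 0, mu_y*y = 0
If lambda = 0: y = -mu_x <= 0 and x = -mu_y <= 0 force x = y = 0 with f = 0; but x = y = 165/2 is feasible with f = -27225/4 < 0, so this is not the minimum. Hence lambda > 0 and x + y = 165.
Try x > 0, y > 0 (so mu_x = mu_y = 0): y = lambda, x = lambda => x = y = lambda
x + y = 165 => 2*lambda = 165 => lambda = 165/2
x* = y* = 165/2 > 0, consistent with mu_x = mu_y = 0.
(Any feasible point with x = 0 or y = 0 has f = 0 > -27225/4, so the minimum is not on those boundaries.)
min(-xy) = -27225/4 (i.e. max xy = 27225/4)
Multipliers: lambda = 165/2, mu_x = 0, mu_y = 0
Complementary slackness: lambda*(x + y - 165) = 165/2*(165/2 + 165/2 - 165) = 0, mu_x*x = 0*165/2 = 0, mu_y*y = 0*165/2 = 0. Satisfied.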